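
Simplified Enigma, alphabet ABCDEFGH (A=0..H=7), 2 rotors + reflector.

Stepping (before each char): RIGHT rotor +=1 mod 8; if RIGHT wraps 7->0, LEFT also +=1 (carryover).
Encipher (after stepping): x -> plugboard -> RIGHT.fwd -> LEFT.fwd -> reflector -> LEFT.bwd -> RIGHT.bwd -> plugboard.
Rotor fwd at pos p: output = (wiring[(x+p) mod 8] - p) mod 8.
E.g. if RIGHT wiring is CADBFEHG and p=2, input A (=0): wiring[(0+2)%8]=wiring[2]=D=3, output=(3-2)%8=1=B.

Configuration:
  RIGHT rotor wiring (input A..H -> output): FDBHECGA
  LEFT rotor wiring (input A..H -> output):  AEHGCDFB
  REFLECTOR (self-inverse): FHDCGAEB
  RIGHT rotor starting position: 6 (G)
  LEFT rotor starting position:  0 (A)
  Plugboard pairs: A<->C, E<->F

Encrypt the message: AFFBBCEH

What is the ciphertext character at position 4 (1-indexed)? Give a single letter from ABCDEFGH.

Char 1 ('A'): step: R->7, L=0; A->plug->C->R->E->L->C->refl->D->L'->F->R'->F->plug->E
Char 2 ('F'): step: R->0, L->1 (L advanced); F->plug->E->R->E->L->C->refl->D->L'->A->R'->H->plug->H
Char 3 ('F'): step: R->1, L=1; F->plug->E->R->B->L->G->refl->E->L'->F->R'->F->plug->E
Char 4 ('B'): step: R->2, L=1; B->plug->B->R->F->L->E->refl->G->L'->B->R'->H->plug->H

H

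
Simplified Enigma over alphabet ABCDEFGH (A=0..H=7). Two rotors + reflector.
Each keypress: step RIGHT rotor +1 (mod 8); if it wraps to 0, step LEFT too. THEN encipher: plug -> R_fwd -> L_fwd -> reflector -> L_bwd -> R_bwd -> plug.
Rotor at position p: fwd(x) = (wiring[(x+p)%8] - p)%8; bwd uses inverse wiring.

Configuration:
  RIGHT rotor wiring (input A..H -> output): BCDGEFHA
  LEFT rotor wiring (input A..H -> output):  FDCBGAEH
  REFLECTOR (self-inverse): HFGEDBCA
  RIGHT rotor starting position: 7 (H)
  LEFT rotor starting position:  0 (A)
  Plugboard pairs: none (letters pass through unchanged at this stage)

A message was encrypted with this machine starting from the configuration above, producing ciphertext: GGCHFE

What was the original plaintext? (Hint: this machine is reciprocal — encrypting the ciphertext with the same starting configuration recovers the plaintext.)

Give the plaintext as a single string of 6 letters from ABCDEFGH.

Answer: FCBFAH

Derivation:
Char 1 ('G'): step: R->0, L->1 (L advanced); G->plug->G->R->H->L->E->refl->D->L'->F->R'->F->plug->F
Char 2 ('G'): step: R->1, L=1; G->plug->G->R->H->L->E->refl->D->L'->F->R'->C->plug->C
Char 3 ('C'): step: R->2, L=1; C->plug->C->R->C->L->A->refl->H->L'->E->R'->B->plug->B
Char 4 ('H'): step: R->3, L=1; H->plug->H->R->A->L->C->refl->G->L'->G->R'->F->plug->F
Char 5 ('F'): step: R->4, L=1; F->plug->F->R->G->L->G->refl->C->L'->A->R'->A->plug->A
Char 6 ('E'): step: R->5, L=1; E->plug->E->R->F->L->D->refl->E->L'->H->R'->H->plug->H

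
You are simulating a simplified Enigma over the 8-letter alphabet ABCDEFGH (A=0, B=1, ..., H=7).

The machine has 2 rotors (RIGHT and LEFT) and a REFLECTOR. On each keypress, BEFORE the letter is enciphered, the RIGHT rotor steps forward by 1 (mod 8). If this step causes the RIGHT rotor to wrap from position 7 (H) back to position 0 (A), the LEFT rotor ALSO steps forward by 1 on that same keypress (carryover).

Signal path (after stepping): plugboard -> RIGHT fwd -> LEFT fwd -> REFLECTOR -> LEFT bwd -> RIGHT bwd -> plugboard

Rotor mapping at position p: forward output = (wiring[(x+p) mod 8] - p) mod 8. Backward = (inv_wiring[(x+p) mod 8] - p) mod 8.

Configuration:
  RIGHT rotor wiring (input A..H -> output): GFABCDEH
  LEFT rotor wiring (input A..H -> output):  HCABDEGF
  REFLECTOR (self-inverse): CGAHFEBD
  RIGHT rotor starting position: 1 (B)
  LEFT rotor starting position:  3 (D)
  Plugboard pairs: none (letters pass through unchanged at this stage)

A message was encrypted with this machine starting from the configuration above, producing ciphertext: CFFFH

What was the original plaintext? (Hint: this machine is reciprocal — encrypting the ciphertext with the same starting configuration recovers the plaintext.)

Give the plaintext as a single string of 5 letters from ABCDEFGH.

Answer: EAGAD

Derivation:
Char 1 ('C'): step: R->2, L=3; C->plug->C->R->A->L->G->refl->B->L'->C->R'->E->plug->E
Char 2 ('F'): step: R->3, L=3; F->plug->F->R->D->L->D->refl->H->L'->G->R'->A->plug->A
Char 3 ('F'): step: R->4, L=3; F->plug->F->R->B->L->A->refl->C->L'->E->R'->G->plug->G
Char 4 ('F'): step: R->5, L=3; F->plug->F->R->D->L->D->refl->H->L'->G->R'->A->plug->A
Char 5 ('H'): step: R->6, L=3; H->plug->H->R->F->L->E->refl->F->L'->H->R'->D->plug->D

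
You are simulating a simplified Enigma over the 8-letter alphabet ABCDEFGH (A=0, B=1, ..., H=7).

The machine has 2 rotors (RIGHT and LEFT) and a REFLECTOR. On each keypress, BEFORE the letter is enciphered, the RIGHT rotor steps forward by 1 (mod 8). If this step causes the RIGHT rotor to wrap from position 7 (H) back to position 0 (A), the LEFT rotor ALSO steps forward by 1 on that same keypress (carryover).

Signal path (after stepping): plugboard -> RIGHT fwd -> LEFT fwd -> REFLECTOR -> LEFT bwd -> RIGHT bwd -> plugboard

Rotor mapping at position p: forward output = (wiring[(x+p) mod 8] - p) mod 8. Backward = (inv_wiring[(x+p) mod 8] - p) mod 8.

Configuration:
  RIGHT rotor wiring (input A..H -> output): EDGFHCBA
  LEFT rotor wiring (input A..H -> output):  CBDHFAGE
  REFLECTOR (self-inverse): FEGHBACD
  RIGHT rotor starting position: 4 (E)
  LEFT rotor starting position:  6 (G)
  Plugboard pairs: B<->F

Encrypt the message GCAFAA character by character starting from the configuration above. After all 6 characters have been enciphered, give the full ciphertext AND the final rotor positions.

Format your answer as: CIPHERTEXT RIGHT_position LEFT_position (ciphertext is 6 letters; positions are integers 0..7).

Char 1 ('G'): step: R->5, L=6; G->plug->G->R->A->L->A->refl->F->L'->E->R'->B->plug->F
Char 2 ('C'): step: R->6, L=6; C->plug->C->R->G->L->H->refl->D->L'->D->R'->A->plug->A
Char 3 ('A'): step: R->7, L=6; A->plug->A->R->B->L->G->refl->C->L'->H->R'->D->plug->D
Char 4 ('F'): step: R->0, L->7 (L advanced); F->plug->B->R->D->L->E->refl->B->L'->G->R'->C->plug->C
Char 5 ('A'): step: R->1, L=7; A->plug->A->R->C->L->C->refl->G->L'->F->R'->B->plug->F
Char 6 ('A'): step: R->2, L=7; A->plug->A->R->E->L->A->refl->F->L'->A->R'->D->plug->D
Final: ciphertext=FADCFD, RIGHT=2, LEFT=7

Answer: FADCFD 2 7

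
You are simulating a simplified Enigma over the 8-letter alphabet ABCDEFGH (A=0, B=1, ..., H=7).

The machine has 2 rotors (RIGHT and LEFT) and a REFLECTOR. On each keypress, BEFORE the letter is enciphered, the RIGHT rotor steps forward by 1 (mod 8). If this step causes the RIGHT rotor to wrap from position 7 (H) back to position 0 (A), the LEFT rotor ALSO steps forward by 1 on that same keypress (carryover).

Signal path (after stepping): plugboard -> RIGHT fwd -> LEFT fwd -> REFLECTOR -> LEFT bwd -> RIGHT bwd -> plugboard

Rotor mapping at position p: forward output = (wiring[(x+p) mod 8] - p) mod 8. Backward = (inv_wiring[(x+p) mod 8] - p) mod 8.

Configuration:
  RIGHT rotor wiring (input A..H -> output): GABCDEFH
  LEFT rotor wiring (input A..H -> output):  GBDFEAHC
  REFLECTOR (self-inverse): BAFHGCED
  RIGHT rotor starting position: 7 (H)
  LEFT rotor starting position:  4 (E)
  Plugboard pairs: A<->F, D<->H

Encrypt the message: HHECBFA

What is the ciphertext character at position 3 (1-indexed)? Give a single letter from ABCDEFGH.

Char 1 ('H'): step: R->0, L->5 (L advanced); H->plug->D->R->C->L->F->refl->C->L'->B->R'->C->plug->C
Char 2 ('H'): step: R->1, L=5; H->plug->D->R->C->L->F->refl->C->L'->B->R'->C->plug->C
Char 3 ('E'): step: R->2, L=5; E->plug->E->R->D->L->B->refl->A->L'->G->R'->H->plug->D

D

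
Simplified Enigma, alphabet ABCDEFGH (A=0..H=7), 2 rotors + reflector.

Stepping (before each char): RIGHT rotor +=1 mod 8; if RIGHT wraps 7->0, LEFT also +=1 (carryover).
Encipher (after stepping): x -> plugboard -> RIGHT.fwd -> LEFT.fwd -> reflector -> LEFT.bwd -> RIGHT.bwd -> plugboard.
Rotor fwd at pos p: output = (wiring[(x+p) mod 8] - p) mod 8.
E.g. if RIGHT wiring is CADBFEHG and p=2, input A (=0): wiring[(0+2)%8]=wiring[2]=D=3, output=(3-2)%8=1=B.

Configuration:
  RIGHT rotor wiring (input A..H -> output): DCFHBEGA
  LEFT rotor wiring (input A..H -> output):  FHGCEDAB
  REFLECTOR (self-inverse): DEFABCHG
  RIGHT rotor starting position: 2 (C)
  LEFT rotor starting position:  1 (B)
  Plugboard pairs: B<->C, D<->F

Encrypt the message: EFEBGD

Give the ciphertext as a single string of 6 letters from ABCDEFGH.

Char 1 ('E'): step: R->3, L=1; E->plug->E->R->F->L->H->refl->G->L'->A->R'->F->plug->D
Char 2 ('F'): step: R->4, L=1; F->plug->D->R->E->L->C->refl->F->L'->B->R'->G->plug->G
Char 3 ('E'): step: R->5, L=1; E->plug->E->R->F->L->H->refl->G->L'->A->R'->F->plug->D
Char 4 ('B'): step: R->6, L=1; B->plug->C->R->F->L->H->refl->G->L'->A->R'->A->plug->A
Char 5 ('G'): step: R->7, L=1; G->plug->G->R->F->L->H->refl->G->L'->A->R'->E->plug->E
Char 6 ('D'): step: R->0, L->2 (L advanced); D->plug->F->R->E->L->G->refl->H->L'->F->R'->C->plug->B

Answer: DGDAEB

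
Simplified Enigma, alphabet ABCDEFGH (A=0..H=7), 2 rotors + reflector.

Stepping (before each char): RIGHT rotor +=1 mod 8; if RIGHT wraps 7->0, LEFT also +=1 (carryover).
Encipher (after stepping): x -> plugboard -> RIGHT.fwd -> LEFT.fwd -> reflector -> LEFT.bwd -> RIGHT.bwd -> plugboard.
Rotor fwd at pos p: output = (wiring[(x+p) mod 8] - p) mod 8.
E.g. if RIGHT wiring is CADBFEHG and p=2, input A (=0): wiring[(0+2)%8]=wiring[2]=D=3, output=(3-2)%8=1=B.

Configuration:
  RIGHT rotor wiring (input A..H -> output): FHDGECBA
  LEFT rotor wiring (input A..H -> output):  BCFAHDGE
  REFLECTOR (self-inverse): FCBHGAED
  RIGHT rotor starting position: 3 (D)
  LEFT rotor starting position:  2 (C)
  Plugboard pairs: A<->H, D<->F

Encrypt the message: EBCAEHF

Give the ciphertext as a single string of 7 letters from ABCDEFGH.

Char 1 ('E'): step: R->4, L=2; E->plug->E->R->B->L->G->refl->E->L'->E->R'->D->plug->F
Char 2 ('B'): step: R->5, L=2; B->plug->B->R->E->L->E->refl->G->L'->B->R'->G->plug->G
Char 3 ('C'): step: R->6, L=2; C->plug->C->R->H->L->A->refl->F->L'->C->R'->B->plug->B
Char 4 ('A'): step: R->7, L=2; A->plug->H->R->C->L->F->refl->A->L'->H->R'->E->plug->E
Char 5 ('E'): step: R->0, L->3 (L advanced); E->plug->E->R->E->L->B->refl->C->L'->H->R'->B->plug->B
Char 6 ('H'): step: R->1, L=3; H->plug->A->R->G->L->H->refl->D->L'->D->R'->D->plug->F
Char 7 ('F'): step: R->2, L=3; F->plug->D->R->A->L->F->refl->A->L'->C->R'->C->plug->C

Answer: FGBEBFC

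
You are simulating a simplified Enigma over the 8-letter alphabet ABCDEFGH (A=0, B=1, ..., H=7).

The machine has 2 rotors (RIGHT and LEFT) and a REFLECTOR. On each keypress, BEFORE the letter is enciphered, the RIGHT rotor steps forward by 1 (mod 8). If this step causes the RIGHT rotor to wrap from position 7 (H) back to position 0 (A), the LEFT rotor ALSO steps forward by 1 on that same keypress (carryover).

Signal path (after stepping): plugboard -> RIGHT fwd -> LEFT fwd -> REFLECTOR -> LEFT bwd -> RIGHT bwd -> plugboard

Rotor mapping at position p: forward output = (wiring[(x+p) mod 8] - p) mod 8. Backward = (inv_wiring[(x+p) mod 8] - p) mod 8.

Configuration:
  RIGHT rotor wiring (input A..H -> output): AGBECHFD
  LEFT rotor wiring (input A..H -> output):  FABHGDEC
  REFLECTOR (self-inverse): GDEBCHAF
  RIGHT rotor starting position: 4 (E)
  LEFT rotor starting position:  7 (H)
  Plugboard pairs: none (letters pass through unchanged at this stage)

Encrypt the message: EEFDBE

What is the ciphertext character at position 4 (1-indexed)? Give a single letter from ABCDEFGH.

Char 1 ('E'): step: R->5, L=7; E->plug->E->R->B->L->G->refl->A->L'->E->R'->F->plug->F
Char 2 ('E'): step: R->6, L=7; E->plug->E->R->D->L->C->refl->E->L'->G->R'->F->plug->F
Char 3 ('F'): step: R->7, L=7; F->plug->F->R->D->L->C->refl->E->L'->G->R'->H->plug->H
Char 4 ('D'): step: R->0, L->0 (L advanced); D->plug->D->R->E->L->G->refl->A->L'->B->R'->C->plug->C

C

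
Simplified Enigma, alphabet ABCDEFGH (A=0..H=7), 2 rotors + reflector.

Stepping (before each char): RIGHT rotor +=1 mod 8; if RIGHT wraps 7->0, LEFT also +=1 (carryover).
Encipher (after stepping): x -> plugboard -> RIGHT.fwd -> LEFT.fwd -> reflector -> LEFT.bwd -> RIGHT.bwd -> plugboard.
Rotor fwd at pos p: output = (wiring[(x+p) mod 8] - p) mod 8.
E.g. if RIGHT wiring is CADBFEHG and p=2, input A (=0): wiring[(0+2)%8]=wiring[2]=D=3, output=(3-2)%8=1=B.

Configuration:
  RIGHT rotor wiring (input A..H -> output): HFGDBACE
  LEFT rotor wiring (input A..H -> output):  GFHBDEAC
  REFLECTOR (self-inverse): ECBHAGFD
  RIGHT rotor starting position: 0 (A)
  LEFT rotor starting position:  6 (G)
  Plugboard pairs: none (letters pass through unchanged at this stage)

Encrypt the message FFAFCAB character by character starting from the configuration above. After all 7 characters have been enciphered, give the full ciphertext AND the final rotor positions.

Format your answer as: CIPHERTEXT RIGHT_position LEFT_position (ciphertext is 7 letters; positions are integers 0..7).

Answer: CBFGGEE 7 6

Derivation:
Char 1 ('F'): step: R->1, L=6; F->plug->F->R->B->L->E->refl->A->L'->C->R'->C->plug->C
Char 2 ('F'): step: R->2, L=6; F->plug->F->R->C->L->A->refl->E->L'->B->R'->B->plug->B
Char 3 ('A'): step: R->3, L=6; A->plug->A->R->A->L->C->refl->B->L'->E->R'->F->plug->F
Char 4 ('F'): step: R->4, L=6; F->plug->F->R->B->L->E->refl->A->L'->C->R'->G->plug->G
Char 5 ('C'): step: R->5, L=6; C->plug->C->R->H->L->G->refl->F->L'->G->R'->G->plug->G
Char 6 ('A'): step: R->6, L=6; A->plug->A->R->E->L->B->refl->C->L'->A->R'->E->plug->E
Char 7 ('B'): step: R->7, L=6; B->plug->B->R->A->L->C->refl->B->L'->E->R'->E->plug->E
Final: ciphertext=CBFGGEE, RIGHT=7, LEFT=6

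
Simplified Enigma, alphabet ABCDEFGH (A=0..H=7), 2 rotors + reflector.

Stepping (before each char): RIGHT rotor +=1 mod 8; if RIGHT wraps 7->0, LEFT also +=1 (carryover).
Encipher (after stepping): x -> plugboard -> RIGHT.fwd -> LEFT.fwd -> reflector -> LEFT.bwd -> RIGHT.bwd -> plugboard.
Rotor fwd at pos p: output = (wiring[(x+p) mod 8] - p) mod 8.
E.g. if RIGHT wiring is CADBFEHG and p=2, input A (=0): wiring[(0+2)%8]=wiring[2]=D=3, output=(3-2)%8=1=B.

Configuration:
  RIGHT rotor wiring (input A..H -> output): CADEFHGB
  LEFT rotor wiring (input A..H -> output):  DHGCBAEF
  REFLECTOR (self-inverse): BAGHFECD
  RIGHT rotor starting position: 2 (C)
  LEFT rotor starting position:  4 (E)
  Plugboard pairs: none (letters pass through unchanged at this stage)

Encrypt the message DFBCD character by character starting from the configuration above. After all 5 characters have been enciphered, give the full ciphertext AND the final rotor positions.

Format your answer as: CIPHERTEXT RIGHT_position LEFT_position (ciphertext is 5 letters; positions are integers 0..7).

Answer: BDHEE 7 4

Derivation:
Char 1 ('D'): step: R->3, L=4; D->plug->D->R->D->L->B->refl->A->L'->C->R'->B->plug->B
Char 2 ('F'): step: R->4, L=4; F->plug->F->R->E->L->H->refl->D->L'->F->R'->D->plug->D
Char 3 ('B'): step: R->5, L=4; B->plug->B->R->B->L->E->refl->F->L'->A->R'->H->plug->H
Char 4 ('C'): step: R->6, L=4; C->plug->C->R->E->L->H->refl->D->L'->F->R'->E->plug->E
Char 5 ('D'): step: R->7, L=4; D->plug->D->R->E->L->H->refl->D->L'->F->R'->E->plug->E
Final: ciphertext=BDHEE, RIGHT=7, LEFT=4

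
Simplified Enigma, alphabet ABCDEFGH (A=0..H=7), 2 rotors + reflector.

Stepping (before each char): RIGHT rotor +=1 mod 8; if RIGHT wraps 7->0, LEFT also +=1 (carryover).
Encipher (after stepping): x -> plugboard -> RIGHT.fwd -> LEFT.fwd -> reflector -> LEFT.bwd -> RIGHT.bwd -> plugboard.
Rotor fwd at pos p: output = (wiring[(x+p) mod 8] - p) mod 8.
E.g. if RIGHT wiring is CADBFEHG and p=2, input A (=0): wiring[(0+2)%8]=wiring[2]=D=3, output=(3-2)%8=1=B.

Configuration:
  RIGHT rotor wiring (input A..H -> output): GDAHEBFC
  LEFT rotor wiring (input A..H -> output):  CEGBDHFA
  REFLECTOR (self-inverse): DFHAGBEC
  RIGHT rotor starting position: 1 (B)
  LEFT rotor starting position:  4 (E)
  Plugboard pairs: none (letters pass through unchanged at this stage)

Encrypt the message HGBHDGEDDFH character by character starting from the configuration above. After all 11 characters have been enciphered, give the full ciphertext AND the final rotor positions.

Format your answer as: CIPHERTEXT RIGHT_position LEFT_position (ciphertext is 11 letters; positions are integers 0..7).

Char 1 ('H'): step: R->2, L=4; H->plug->H->R->B->L->D->refl->A->L'->F->R'->B->plug->B
Char 2 ('G'): step: R->3, L=4; G->plug->G->R->A->L->H->refl->C->L'->G->R'->C->plug->C
Char 3 ('B'): step: R->4, L=4; B->plug->B->R->F->L->A->refl->D->L'->B->R'->C->plug->C
Char 4 ('H'): step: R->5, L=4; H->plug->H->R->H->L->F->refl->B->L'->C->R'->G->plug->G
Char 5 ('D'): step: R->6, L=4; D->plug->D->R->F->L->A->refl->D->L'->B->R'->F->plug->F
Char 6 ('G'): step: R->7, L=4; G->plug->G->R->C->L->B->refl->F->L'->H->R'->B->plug->B
Char 7 ('E'): step: R->0, L->5 (L advanced); E->plug->E->R->E->L->H->refl->C->L'->A->R'->C->plug->C
Char 8 ('D'): step: R->1, L=5; D->plug->D->R->D->L->F->refl->B->L'->F->R'->H->plug->H
Char 9 ('D'): step: R->2, L=5; D->plug->D->R->H->L->G->refl->E->L'->G->R'->A->plug->A
Char 10 ('F'): step: R->3, L=5; F->plug->F->R->D->L->F->refl->B->L'->F->R'->H->plug->H
Char 11 ('H'): step: R->4, L=5; H->plug->H->R->D->L->F->refl->B->L'->F->R'->B->plug->B
Final: ciphertext=BCCGFBCHAHB, RIGHT=4, LEFT=5

Answer: BCCGFBCHAHB 4 5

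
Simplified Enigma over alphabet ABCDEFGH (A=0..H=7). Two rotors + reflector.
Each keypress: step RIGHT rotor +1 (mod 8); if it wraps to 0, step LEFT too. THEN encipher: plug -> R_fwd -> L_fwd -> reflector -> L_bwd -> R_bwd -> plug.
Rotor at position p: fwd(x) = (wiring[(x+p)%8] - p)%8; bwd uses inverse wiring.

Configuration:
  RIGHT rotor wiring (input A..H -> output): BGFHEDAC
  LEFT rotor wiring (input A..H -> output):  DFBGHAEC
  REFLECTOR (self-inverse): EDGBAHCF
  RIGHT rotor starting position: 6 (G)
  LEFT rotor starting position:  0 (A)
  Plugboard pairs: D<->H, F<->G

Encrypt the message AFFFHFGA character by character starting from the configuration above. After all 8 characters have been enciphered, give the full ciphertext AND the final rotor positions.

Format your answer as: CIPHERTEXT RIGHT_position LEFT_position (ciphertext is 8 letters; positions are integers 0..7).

Answer: CADAGAEB 6 1

Derivation:
Char 1 ('A'): step: R->7, L=0; A->plug->A->R->D->L->G->refl->C->L'->H->R'->C->plug->C
Char 2 ('F'): step: R->0, L->1 (L advanced); F->plug->G->R->A->L->E->refl->A->L'->B->R'->A->plug->A
Char 3 ('F'): step: R->1, L=1; F->plug->G->R->B->L->A->refl->E->L'->A->R'->H->plug->D
Char 4 ('F'): step: R->2, L=1; F->plug->G->R->H->L->C->refl->G->L'->D->R'->A->plug->A
Char 5 ('H'): step: R->3, L=1; H->plug->D->R->F->L->D->refl->B->L'->G->R'->F->plug->G
Char 6 ('F'): step: R->4, L=1; F->plug->G->R->B->L->A->refl->E->L'->A->R'->A->plug->A
Char 7 ('G'): step: R->5, L=1; G->plug->F->R->A->L->E->refl->A->L'->B->R'->E->plug->E
Char 8 ('A'): step: R->6, L=1; A->plug->A->R->C->L->F->refl->H->L'->E->R'->B->plug->B
Final: ciphertext=CADAGAEB, RIGHT=6, LEFT=1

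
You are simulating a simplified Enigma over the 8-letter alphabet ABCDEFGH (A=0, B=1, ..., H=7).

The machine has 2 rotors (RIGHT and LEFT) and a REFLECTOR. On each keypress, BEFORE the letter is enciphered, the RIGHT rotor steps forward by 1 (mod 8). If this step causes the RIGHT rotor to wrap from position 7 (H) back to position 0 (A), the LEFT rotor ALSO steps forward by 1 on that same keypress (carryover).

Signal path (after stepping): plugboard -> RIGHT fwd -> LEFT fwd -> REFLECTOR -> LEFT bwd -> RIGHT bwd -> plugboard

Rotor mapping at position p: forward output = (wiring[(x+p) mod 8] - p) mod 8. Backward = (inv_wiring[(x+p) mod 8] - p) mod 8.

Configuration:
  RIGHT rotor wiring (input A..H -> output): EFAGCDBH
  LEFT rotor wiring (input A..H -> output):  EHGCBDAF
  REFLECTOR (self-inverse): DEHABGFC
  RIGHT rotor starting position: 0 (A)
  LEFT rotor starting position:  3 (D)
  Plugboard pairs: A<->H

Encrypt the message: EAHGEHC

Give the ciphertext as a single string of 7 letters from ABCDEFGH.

Char 1 ('E'): step: R->1, L=3; E->plug->E->R->C->L->A->refl->D->L'->H->R'->B->plug->B
Char 2 ('A'): step: R->2, L=3; A->plug->H->R->D->L->F->refl->G->L'->B->R'->D->plug->D
Char 3 ('H'): step: R->3, L=3; H->plug->A->R->D->L->F->refl->G->L'->B->R'->F->plug->F
Char 4 ('G'): step: R->4, L=3; G->plug->G->R->E->L->C->refl->H->L'->A->R'->E->plug->E
Char 5 ('E'): step: R->5, L=3; E->plug->E->R->A->L->H->refl->C->L'->E->R'->B->plug->B
Char 6 ('H'): step: R->6, L=3; H->plug->A->R->D->L->F->refl->G->L'->B->R'->B->plug->B
Char 7 ('C'): step: R->7, L=3; C->plug->C->R->G->L->E->refl->B->L'->F->R'->B->plug->B

Answer: BDFEBBB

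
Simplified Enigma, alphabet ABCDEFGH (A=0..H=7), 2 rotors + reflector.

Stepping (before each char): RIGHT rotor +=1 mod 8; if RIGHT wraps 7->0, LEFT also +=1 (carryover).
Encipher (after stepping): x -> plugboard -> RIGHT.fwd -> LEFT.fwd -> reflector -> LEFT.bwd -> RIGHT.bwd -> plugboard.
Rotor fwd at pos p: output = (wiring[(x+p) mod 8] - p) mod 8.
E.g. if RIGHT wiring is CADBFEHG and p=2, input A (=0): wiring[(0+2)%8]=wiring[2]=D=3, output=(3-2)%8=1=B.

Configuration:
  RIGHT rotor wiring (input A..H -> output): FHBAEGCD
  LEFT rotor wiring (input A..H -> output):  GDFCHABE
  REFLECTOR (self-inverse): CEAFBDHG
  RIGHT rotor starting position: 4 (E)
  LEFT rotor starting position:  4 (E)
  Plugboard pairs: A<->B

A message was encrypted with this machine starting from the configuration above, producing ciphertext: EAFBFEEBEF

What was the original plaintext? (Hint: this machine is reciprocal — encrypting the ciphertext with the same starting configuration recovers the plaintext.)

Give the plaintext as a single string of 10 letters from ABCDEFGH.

Char 1 ('E'): step: R->5, L=4; E->plug->E->R->C->L->F->refl->D->L'->A->R'->D->plug->D
Char 2 ('A'): step: R->6, L=4; A->plug->B->R->F->L->H->refl->G->L'->H->R'->C->plug->C
Char 3 ('F'): step: R->7, L=4; F->plug->F->R->F->L->H->refl->G->L'->H->R'->G->plug->G
Char 4 ('B'): step: R->0, L->5 (L advanced); B->plug->A->R->F->L->A->refl->C->L'->H->R'->B->plug->A
Char 5 ('F'): step: R->1, L=5; F->plug->F->R->B->L->E->refl->B->L'->D->R'->D->plug->D
Char 6 ('E'): step: R->2, L=5; E->plug->E->R->A->L->D->refl->F->L'->G->R'->B->plug->A
Char 7 ('E'): step: R->3, L=5; E->plug->E->R->A->L->D->refl->F->L'->G->R'->H->plug->H
Char 8 ('B'): step: R->4, L=5; B->plug->A->R->A->L->D->refl->F->L'->G->R'->C->plug->C
Char 9 ('E'): step: R->5, L=5; E->plug->E->R->C->L->H->refl->G->L'->E->R'->F->plug->F
Char 10 ('F'): step: R->6, L=5; F->plug->F->R->C->L->H->refl->G->L'->E->R'->A->plug->B

Answer: DCGADAHCFB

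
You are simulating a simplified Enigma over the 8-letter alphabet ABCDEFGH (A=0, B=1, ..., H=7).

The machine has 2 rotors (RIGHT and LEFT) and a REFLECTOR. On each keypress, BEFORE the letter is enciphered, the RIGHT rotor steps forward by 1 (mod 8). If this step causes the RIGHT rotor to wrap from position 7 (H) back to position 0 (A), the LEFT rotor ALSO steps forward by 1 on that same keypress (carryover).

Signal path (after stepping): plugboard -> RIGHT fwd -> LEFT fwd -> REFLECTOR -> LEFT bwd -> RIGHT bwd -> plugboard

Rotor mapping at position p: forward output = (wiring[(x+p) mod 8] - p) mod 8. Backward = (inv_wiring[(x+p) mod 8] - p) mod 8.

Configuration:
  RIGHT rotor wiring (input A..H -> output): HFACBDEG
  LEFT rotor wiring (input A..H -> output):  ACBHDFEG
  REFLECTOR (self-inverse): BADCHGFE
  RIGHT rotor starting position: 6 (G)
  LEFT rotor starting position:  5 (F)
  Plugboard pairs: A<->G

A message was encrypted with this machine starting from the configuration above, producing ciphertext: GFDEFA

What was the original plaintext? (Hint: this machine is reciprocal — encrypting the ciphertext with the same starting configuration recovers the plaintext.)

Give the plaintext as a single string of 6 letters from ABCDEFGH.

Char 1 ('G'): step: R->7, L=5; G->plug->A->R->H->L->G->refl->F->L'->E->R'->G->plug->A
Char 2 ('F'): step: R->0, L->6 (L advanced); F->plug->F->R->D->L->E->refl->H->L'->H->R'->A->plug->G
Char 3 ('D'): step: R->1, L=6; D->plug->D->R->A->L->G->refl->F->L'->G->R'->H->plug->H
Char 4 ('E'): step: R->2, L=6; E->plug->E->R->C->L->C->refl->D->L'->E->R'->F->plug->F
Char 5 ('F'): step: R->3, L=6; F->plug->F->R->E->L->D->refl->C->L'->C->R'->G->plug->A
Char 6 ('A'): step: R->4, L=6; A->plug->G->R->E->L->D->refl->C->L'->C->R'->D->plug->D

Answer: AGHFAD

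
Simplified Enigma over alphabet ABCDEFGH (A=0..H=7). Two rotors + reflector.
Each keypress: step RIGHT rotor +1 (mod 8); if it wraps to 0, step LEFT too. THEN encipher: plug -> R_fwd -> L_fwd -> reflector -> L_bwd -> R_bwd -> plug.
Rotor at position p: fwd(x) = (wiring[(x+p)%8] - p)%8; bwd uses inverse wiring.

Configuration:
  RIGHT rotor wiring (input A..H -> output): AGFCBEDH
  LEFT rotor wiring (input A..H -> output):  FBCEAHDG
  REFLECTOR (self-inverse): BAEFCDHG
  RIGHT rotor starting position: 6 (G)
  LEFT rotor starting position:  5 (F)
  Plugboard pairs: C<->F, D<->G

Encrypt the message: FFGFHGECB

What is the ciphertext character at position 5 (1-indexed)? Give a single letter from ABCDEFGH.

Char 1 ('F'): step: R->7, L=5; F->plug->C->R->H->L->D->refl->F->L'->F->R'->G->plug->D
Char 2 ('F'): step: R->0, L->6 (L advanced); F->plug->C->R->F->L->G->refl->H->L'->C->R'->D->plug->G
Char 3 ('G'): step: R->1, L=6; G->plug->D->R->A->L->F->refl->D->L'->D->R'->E->plug->E
Char 4 ('F'): step: R->2, L=6; F->plug->C->R->H->L->B->refl->A->L'->B->R'->E->plug->E
Char 5 ('H'): step: R->3, L=6; H->plug->H->R->C->L->H->refl->G->L'->F->R'->F->plug->C

C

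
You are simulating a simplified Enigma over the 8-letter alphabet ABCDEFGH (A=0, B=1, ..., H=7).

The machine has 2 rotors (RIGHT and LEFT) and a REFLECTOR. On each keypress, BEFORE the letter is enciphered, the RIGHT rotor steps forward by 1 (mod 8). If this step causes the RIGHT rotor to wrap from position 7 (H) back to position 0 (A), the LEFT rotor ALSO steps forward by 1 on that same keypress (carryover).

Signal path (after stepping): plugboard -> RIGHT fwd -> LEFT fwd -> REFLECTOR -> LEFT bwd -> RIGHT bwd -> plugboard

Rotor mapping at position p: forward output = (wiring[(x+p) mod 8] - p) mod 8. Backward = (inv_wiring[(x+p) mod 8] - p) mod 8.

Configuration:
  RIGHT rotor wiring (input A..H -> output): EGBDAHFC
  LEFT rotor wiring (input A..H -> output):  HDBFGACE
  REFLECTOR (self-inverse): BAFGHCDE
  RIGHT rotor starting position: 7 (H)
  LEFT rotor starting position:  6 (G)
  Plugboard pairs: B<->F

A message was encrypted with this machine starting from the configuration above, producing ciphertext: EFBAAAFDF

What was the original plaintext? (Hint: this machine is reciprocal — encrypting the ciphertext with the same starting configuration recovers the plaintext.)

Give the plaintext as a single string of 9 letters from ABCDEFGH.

Char 1 ('E'): step: R->0, L->7 (L advanced); E->plug->E->R->A->L->F->refl->C->L'->D->R'->D->plug->D
Char 2 ('F'): step: R->1, L=7; F->plug->B->R->A->L->F->refl->C->L'->D->R'->H->plug->H
Char 3 ('B'): step: R->2, L=7; B->plug->F->R->A->L->F->refl->C->L'->D->R'->E->plug->E
Char 4 ('A'): step: R->3, L=7; A->plug->A->R->A->L->F->refl->C->L'->D->R'->G->plug->G
Char 5 ('A'): step: R->4, L=7; A->plug->A->R->E->L->G->refl->D->L'->H->R'->H->plug->H
Char 6 ('A'): step: R->5, L=7; A->plug->A->R->C->L->E->refl->H->L'->F->R'->C->plug->C
Char 7 ('F'): step: R->6, L=7; F->plug->B->R->E->L->G->refl->D->L'->H->R'->A->plug->A
Char 8 ('D'): step: R->7, L=7; D->plug->D->R->C->L->E->refl->H->L'->F->R'->B->plug->F
Char 9 ('F'): step: R->0, L->0 (L advanced); F->plug->B->R->G->L->C->refl->F->L'->D->R'->D->plug->D

Answer: DHEGHCAFD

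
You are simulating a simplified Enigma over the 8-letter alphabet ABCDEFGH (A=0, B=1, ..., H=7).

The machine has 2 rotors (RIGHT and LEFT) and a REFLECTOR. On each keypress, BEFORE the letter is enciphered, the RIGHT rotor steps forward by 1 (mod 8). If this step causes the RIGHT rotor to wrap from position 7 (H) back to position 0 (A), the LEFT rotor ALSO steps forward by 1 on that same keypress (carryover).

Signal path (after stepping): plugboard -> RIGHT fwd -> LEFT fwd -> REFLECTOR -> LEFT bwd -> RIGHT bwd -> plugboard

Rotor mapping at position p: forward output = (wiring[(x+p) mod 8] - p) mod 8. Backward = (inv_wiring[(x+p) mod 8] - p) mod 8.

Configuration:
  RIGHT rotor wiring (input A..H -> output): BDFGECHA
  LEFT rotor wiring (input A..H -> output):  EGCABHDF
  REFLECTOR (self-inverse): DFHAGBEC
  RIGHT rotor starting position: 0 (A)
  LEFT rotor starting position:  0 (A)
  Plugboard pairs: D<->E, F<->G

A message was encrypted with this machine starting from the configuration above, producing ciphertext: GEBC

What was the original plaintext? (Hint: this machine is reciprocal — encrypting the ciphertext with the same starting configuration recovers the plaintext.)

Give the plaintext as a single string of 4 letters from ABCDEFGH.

Char 1 ('G'): step: R->1, L=0; G->plug->F->R->G->L->D->refl->A->L'->D->R'->D->plug->E
Char 2 ('E'): step: R->2, L=0; E->plug->D->R->A->L->E->refl->G->L'->B->R'->H->plug->H
Char 3 ('B'): step: R->3, L=0; B->plug->B->R->B->L->G->refl->E->L'->A->R'->G->plug->F
Char 4 ('C'): step: R->4, L=0; C->plug->C->R->D->L->A->refl->D->L'->G->R'->B->plug->B

Answer: EHFB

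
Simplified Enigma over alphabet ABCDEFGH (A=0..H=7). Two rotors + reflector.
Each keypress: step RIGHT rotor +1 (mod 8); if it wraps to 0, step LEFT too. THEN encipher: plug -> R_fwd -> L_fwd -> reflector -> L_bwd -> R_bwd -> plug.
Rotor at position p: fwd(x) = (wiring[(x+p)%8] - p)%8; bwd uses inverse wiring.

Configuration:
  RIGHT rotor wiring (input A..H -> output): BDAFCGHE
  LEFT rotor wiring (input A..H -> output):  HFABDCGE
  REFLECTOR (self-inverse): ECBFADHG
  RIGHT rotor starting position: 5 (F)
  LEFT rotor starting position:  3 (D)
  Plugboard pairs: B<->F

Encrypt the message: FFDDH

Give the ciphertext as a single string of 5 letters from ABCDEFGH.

Answer: GHEHC

Derivation:
Char 1 ('F'): step: R->6, L=3; F->plug->B->R->G->L->C->refl->B->L'->E->R'->G->plug->G
Char 2 ('F'): step: R->7, L=3; F->plug->B->R->C->L->H->refl->G->L'->A->R'->H->plug->H
Char 3 ('D'): step: R->0, L->4 (L advanced); D->plug->D->R->F->L->B->refl->C->L'->C->R'->E->plug->E
Char 4 ('D'): step: R->1, L=4; D->plug->D->R->B->L->G->refl->H->L'->A->R'->H->plug->H
Char 5 ('H'): step: R->2, L=4; H->plug->H->R->B->L->G->refl->H->L'->A->R'->C->plug->C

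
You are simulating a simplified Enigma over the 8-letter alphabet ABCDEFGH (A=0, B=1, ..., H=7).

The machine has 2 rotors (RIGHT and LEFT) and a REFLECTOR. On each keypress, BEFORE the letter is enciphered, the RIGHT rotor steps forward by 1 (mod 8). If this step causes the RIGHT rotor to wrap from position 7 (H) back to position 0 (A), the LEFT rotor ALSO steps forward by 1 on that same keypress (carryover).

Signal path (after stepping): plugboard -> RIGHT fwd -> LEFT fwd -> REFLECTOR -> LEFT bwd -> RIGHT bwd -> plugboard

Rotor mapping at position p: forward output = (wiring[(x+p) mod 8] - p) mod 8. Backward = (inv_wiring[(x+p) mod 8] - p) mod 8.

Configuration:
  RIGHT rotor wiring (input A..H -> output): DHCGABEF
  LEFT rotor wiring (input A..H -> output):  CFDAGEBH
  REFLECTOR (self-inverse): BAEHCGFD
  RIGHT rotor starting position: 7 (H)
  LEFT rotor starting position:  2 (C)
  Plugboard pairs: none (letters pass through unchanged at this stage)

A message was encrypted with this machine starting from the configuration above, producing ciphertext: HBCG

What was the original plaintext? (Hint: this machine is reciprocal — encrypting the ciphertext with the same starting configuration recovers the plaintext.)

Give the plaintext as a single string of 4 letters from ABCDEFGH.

Char 1 ('H'): step: R->0, L->3 (L advanced); H->plug->H->R->F->L->H->refl->D->L'->B->R'->F->plug->F
Char 2 ('B'): step: R->1, L=3; B->plug->B->R->B->L->D->refl->H->L'->F->R'->C->plug->C
Char 3 ('C'): step: R->2, L=3; C->plug->C->R->G->L->C->refl->E->L'->E->R'->B->plug->B
Char 4 ('G'): step: R->3, L=3; G->plug->G->R->E->L->E->refl->C->L'->G->R'->C->plug->C

Answer: FCBC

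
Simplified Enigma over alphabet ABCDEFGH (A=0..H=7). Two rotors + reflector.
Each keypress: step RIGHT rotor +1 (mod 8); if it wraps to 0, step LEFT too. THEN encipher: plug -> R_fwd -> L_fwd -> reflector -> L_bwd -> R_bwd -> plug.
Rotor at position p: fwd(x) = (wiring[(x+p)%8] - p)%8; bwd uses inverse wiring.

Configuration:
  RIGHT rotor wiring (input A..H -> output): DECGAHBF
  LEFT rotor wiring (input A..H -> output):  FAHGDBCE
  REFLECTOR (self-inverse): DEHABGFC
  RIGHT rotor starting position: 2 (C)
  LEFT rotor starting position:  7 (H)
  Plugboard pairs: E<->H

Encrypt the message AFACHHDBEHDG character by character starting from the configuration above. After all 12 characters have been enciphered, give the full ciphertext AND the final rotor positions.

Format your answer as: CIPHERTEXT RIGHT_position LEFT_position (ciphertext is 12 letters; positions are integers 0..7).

Answer: EDFGDACGBCAD 6 0

Derivation:
Char 1 ('A'): step: R->3, L=7; A->plug->A->R->D->L->A->refl->D->L'->H->R'->H->plug->E
Char 2 ('F'): step: R->4, L=7; F->plug->F->R->A->L->F->refl->G->L'->B->R'->D->plug->D
Char 3 ('A'): step: R->5, L=7; A->plug->A->R->C->L->B->refl->E->L'->F->R'->F->plug->F
Char 4 ('C'): step: R->6, L=7; C->plug->C->R->F->L->E->refl->B->L'->C->R'->G->plug->G
Char 5 ('H'): step: R->7, L=7; H->plug->E->R->H->L->D->refl->A->L'->D->R'->D->plug->D
Char 6 ('H'): step: R->0, L->0 (L advanced); H->plug->E->R->A->L->F->refl->G->L'->D->R'->A->plug->A
Char 7 ('D'): step: R->1, L=0; D->plug->D->R->H->L->E->refl->B->L'->F->R'->C->plug->C
Char 8 ('B'): step: R->2, L=0; B->plug->B->R->E->L->D->refl->A->L'->B->R'->G->plug->G
Char 9 ('E'): step: R->3, L=0; E->plug->H->R->H->L->E->refl->B->L'->F->R'->B->plug->B
Char 10 ('H'): step: R->4, L=0; H->plug->E->R->H->L->E->refl->B->L'->F->R'->C->plug->C
Char 11 ('D'): step: R->5, L=0; D->plug->D->R->G->L->C->refl->H->L'->C->R'->A->plug->A
Char 12 ('G'): step: R->6, L=0; G->plug->G->R->C->L->H->refl->C->L'->G->R'->D->plug->D
Final: ciphertext=EDFGDACGBCAD, RIGHT=6, LEFT=0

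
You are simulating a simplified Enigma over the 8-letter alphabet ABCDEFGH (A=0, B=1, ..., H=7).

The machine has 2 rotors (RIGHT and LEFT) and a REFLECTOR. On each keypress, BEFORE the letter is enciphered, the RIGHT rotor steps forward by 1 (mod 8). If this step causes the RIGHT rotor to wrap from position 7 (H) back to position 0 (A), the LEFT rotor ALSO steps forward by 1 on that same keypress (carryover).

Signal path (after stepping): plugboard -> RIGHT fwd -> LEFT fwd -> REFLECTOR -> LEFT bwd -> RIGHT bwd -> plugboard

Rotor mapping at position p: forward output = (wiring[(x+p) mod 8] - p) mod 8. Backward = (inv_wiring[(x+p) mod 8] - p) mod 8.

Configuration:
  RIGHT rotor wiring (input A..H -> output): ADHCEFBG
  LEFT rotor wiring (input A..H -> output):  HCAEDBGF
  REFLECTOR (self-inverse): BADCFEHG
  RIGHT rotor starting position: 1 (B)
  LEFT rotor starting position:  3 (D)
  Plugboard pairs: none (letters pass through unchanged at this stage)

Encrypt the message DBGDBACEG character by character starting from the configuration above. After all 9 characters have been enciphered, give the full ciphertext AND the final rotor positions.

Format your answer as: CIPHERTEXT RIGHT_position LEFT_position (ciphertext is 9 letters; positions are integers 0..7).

Answer: FGEBEFBAH 2 4

Derivation:
Char 1 ('D'): step: R->2, L=3; D->plug->D->R->D->L->D->refl->C->L'->E->R'->F->plug->F
Char 2 ('B'): step: R->3, L=3; B->plug->B->R->B->L->A->refl->B->L'->A->R'->G->plug->G
Char 3 ('G'): step: R->4, L=3; G->plug->G->R->D->L->D->refl->C->L'->E->R'->E->plug->E
Char 4 ('D'): step: R->5, L=3; D->plug->D->R->D->L->D->refl->C->L'->E->R'->B->plug->B
Char 5 ('B'): step: R->6, L=3; B->plug->B->R->A->L->B->refl->A->L'->B->R'->E->plug->E
Char 6 ('A'): step: R->7, L=3; A->plug->A->R->H->L->F->refl->E->L'->F->R'->F->plug->F
Char 7 ('C'): step: R->0, L->4 (L advanced); C->plug->C->R->H->L->A->refl->B->L'->D->R'->B->plug->B
Char 8 ('E'): step: R->1, L=4; E->plug->E->R->E->L->D->refl->C->L'->C->R'->A->plug->A
Char 9 ('G'): step: R->2, L=4; G->plug->G->R->G->L->E->refl->F->L'->B->R'->H->plug->H
Final: ciphertext=FGEBEFBAH, RIGHT=2, LEFT=4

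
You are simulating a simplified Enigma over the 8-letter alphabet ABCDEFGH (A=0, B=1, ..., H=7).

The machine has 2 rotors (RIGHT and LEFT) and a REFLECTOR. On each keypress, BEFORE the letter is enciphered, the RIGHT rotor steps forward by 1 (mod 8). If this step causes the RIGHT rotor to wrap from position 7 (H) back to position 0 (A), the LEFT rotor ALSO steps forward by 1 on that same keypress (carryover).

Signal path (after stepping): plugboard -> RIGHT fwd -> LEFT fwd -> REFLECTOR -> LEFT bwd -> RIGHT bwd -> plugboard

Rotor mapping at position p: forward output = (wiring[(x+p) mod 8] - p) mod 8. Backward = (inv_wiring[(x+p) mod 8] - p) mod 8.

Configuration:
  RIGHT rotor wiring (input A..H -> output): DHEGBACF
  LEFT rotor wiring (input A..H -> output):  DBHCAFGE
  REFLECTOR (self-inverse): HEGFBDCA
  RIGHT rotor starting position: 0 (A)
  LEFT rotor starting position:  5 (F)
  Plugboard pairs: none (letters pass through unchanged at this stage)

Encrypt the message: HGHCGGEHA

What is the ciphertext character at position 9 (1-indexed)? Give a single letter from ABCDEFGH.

Char 1 ('H'): step: R->1, L=5; H->plug->H->R->C->L->H->refl->A->L'->A->R'->D->plug->D
Char 2 ('G'): step: R->2, L=5; G->plug->G->R->B->L->B->refl->E->L'->E->R'->B->plug->B
Char 3 ('H'): step: R->3, L=5; H->plug->H->R->B->L->B->refl->E->L'->E->R'->G->plug->G
Char 4 ('C'): step: R->4, L=5; C->plug->C->R->G->L->F->refl->D->L'->H->R'->E->plug->E
Char 5 ('G'): step: R->5, L=5; G->plug->G->R->B->L->B->refl->E->L'->E->R'->H->plug->H
Char 6 ('G'): step: R->6, L=5; G->plug->G->R->D->L->G->refl->C->L'->F->R'->C->plug->C
Char 7 ('E'): step: R->7, L=5; E->plug->E->R->H->L->D->refl->F->L'->G->R'->A->plug->A
Char 8 ('H'): step: R->0, L->6 (L advanced); H->plug->H->R->F->L->E->refl->B->L'->E->R'->C->plug->C
Char 9 ('A'): step: R->1, L=6; A->plug->A->R->G->L->C->refl->G->L'->B->R'->F->plug->F

F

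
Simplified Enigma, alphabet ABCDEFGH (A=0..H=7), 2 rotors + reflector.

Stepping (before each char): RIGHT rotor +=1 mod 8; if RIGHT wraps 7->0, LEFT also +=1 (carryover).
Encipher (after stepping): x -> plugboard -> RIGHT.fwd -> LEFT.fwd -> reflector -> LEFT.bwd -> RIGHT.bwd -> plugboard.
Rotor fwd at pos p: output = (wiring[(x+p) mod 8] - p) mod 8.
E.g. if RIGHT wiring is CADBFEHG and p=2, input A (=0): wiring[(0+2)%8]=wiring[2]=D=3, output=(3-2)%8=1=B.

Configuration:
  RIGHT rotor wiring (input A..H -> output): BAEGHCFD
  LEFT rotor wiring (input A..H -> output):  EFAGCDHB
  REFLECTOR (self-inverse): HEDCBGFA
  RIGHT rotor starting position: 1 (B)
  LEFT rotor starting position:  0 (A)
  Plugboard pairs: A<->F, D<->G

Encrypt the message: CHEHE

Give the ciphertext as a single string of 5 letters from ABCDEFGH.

Char 1 ('C'): step: R->2, L=0; C->plug->C->R->F->L->D->refl->C->L'->E->R'->B->plug->B
Char 2 ('H'): step: R->3, L=0; H->plug->H->R->B->L->F->refl->G->L'->D->R'->A->plug->F
Char 3 ('E'): step: R->4, L=0; E->plug->E->R->F->L->D->refl->C->L'->E->R'->F->plug->A
Char 4 ('H'): step: R->5, L=0; H->plug->H->R->C->L->A->refl->H->L'->G->R'->C->plug->C
Char 5 ('E'): step: R->6, L=0; E->plug->E->R->G->L->H->refl->A->L'->C->R'->D->plug->G

Answer: BFACG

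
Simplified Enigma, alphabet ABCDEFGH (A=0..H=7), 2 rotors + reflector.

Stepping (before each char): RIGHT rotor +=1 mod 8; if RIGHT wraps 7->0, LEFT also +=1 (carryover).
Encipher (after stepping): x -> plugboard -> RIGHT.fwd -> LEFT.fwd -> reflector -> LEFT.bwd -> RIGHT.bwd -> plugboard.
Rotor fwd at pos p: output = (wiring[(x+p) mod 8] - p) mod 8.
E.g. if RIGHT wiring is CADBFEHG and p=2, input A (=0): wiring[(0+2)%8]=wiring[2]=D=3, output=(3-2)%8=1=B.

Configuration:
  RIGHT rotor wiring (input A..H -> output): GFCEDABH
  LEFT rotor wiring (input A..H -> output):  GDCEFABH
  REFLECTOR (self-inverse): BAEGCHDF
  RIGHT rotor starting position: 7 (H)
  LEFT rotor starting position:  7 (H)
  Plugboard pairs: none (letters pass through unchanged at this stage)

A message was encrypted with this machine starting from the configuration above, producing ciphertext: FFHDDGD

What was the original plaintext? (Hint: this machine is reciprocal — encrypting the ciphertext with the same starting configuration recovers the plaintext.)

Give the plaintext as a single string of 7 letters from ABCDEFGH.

Char 1 ('F'): step: R->0, L->0 (L advanced); F->plug->F->R->A->L->G->refl->D->L'->B->R'->G->plug->G
Char 2 ('F'): step: R->1, L=0; F->plug->F->R->A->L->G->refl->D->L'->B->R'->B->plug->B
Char 3 ('H'): step: R->2, L=0; H->plug->H->R->D->L->E->refl->C->L'->C->R'->B->plug->B
Char 4 ('D'): step: R->3, L=0; D->plug->D->R->G->L->B->refl->A->L'->F->R'->C->plug->C
Char 5 ('D'): step: R->4, L=0; D->plug->D->R->D->L->E->refl->C->L'->C->R'->E->plug->E
Char 6 ('G'): step: R->5, L=0; G->plug->G->R->H->L->H->refl->F->L'->E->R'->B->plug->B
Char 7 ('D'): step: R->6, L=0; D->plug->D->R->H->L->H->refl->F->L'->E->R'->E->plug->E

Answer: GBBCEBE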